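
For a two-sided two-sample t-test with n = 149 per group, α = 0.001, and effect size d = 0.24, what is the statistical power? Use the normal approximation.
Power ≈ 0.11

Power calculation (two-sample t-test, normal approximation):
z_β = d · √(n/2) - z_{α/2}
z_β = 0.24 · √(149/2) - 3.291
z_β = 0.24 · 8.631 - 3.291
z_β = -1.219

Power = Φ(z_β) = Φ(-1.219) ≈ 0.111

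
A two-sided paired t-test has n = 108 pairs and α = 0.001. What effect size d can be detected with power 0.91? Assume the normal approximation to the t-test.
d ≈ 0.45

Minimum detectable effect (paired t-test, normal approximation):
d = (z_{α/2} + z_β) / √n
d = (3.291 + 1.341) / √108
d = 4.631 / 10.392
d ≈ 0.45

By Cohen's convention (0.2 small / 0.5 medium / 0.8 large): small effect.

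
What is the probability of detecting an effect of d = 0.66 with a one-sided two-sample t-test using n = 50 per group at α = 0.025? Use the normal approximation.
Power ≈ 0.91

Power calculation (two-sample t-test, normal approximation):
z_β = d · √(n/2) - z_α
z_β = 0.66 · √(50/2) - 1.960
z_β = 0.66 · 5.000 - 1.960
z_β = 1.340

Power = Φ(z_β) = Φ(1.340) ≈ 0.910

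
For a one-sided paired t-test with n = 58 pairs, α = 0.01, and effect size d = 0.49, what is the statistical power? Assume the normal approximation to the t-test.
Power ≈ 0.92

Power calculation (paired t-test, normal approximation):
z_β = d · √n - z_α
z_β = 0.49 · √58 - 2.326
z_β = 0.49 · 7.616 - 2.326
z_β = 1.405

Power = Φ(z_β) = Φ(1.405) ≈ 0.920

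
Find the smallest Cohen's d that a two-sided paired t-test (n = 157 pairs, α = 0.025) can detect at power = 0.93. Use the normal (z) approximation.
d ≈ 0.30

Minimum detectable effect (paired t-test, normal approximation):
d = (z_{α/2} + z_β) / √n
d = (2.241 + 1.476) / √157
d = 3.717 / 12.530
d ≈ 0.30

By Cohen's convention (0.2 small / 0.5 medium / 0.8 large): small effect.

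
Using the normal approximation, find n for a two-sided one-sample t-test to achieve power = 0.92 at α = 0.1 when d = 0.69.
n = 20

Sample size formula (one-sample t-test, normal approximation):
n = ((z_{α/2} + z_β) / d)²

z_{α/2} = 1.645 (for α = 0.1, two-sided)
z_β = 1.405 (for power = 0.92)
d = 0.69

n = ((1.645 + 1.405) / 0.69)²
n = (4.420)²
n ≈ 19.54
Round up to the next whole number: n = 20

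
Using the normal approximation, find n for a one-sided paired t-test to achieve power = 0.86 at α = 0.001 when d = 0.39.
n = 115 pairs

Sample size formula (paired t-test, normal approximation):
n = ((z_α + z_β) / d)²

z_α = 3.090 (for α = 0.001, one-sided)
z_β = 1.080 (for power = 0.86)
d = 0.39

n = ((3.090 + 1.080) / 0.39)²
n = (10.692)²
n ≈ 114.32
Round up to the next whole number: n = 115 pairs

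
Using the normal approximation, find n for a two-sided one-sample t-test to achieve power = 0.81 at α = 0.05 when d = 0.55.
n = 27

Sample size formula (one-sample t-test, normal approximation):
n = ((z_{α/2} + z_β) / d)²

z_{α/2} = 1.960 (for α = 0.05, two-sided)
z_β = 0.878 (for power = 0.81)
d = 0.55

n = ((1.960 + 0.878) / 0.55)²
n = (5.160)²
n ≈ 26.63
Round up to the next whole number: n = 27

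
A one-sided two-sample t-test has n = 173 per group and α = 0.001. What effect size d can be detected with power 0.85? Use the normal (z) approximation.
d ≈ 0.44

Minimum detectable effect (two-sample t-test, normal approximation):
d = (z_α + z_β) / √(n/2)
d = (3.090 + 1.036) / √(173/2)
d = 4.127 / 9.301
d ≈ 0.44

By Cohen's convention (0.2 small / 0.5 medium / 0.8 large): small effect.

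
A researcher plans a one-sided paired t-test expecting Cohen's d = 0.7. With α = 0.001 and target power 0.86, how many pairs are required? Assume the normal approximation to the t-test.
n = 36 pairs

Sample size formula (paired t-test, normal approximation):
n = ((z_α + z_β) / d)²

z_α = 3.090 (for α = 0.001, one-sided)
z_β = 1.080 (for power = 0.86)
d = 0.7

n = ((3.090 + 1.080) / 0.7)²
n = (5.957)²
n ≈ 35.49
Round up to the next whole number: n = 36 pairs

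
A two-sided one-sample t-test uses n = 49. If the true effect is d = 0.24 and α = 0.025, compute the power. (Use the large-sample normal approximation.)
Power ≈ 0.29

Power calculation (one-sample t-test, normal approximation):
z_β = d · √n - z_{α/2}
z_β = 0.24 · √49 - 2.241
z_β = 0.24 · 7.000 - 2.241
z_β = -0.561

Power = Φ(z_β) = Φ(-0.561) ≈ 0.287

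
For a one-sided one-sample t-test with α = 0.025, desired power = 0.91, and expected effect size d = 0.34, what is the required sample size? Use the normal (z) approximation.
n = 95

Sample size formula (one-sample t-test, normal approximation):
n = ((z_α + z_β) / d)²

z_α = 1.960 (for α = 0.025, one-sided)
z_β = 1.341 (for power = 0.91)
d = 0.34

n = ((1.960 + 1.341) / 0.34)²
n = (9.709)²
n ≈ 94.26
Round up to the next whole number: n = 95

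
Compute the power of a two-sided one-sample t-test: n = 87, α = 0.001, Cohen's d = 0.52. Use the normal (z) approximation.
Power ≈ 0.94

Power calculation (one-sample t-test, normal approximation):
z_β = d · √n - z_{α/2}
z_β = 0.52 · √87 - 3.291
z_β = 0.52 · 9.327 - 3.291
z_β = 1.560

Power = Φ(z_β) = Φ(1.560) ≈ 0.941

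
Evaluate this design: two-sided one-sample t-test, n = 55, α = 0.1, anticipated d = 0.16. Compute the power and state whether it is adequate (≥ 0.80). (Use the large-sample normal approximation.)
Power ≈ 0.32; the study is underpowered (power < 0.80)

Power calculation (one-sample t-test, normal approximation):
z_β = d · √n - z_{α/2}
z_β = 0.16 · √55 - 1.645
z_β = 0.16 · 7.416 - 1.645
z_β = -0.458

Power = Φ(z_β) = Φ(-0.458) ≈ 0.323

Effect size d = 0.16 is very small by Cohen's convention (0.2/0.5/0.8).

Threshold: power ≥ 0.80 is conventionally adequate.
Power ≈ 0.32 → the study is underpowered (power < 0.80).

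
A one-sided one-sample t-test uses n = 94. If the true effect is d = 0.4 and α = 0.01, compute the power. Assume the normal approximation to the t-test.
Power ≈ 0.94

Power calculation (one-sample t-test, normal approximation):
z_β = d · √n - z_α
z_β = 0.4 · √94 - 2.326
z_β = 0.4 · 9.695 - 2.326
z_β = 1.552

Power = Φ(z_β) = Φ(1.552) ≈ 0.940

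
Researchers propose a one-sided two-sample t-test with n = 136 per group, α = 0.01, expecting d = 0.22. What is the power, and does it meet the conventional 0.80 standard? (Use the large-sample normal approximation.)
Power ≈ 0.30; the study is underpowered (power < 0.80)

Power calculation (two-sample t-test, normal approximation):
z_β = d · √(n/2) - z_α
z_β = 0.22 · √(136/2) - 2.326
z_β = 0.22 · 8.246 - 2.326
z_β = -0.512

Power = Φ(z_β) = Φ(-0.512) ≈ 0.304

Effect size d = 0.22 is small by Cohen's convention (0.2/0.5/0.8).

Threshold: power ≥ 0.80 is conventionally adequate.
Power ≈ 0.30 → the study is underpowered (power < 0.80).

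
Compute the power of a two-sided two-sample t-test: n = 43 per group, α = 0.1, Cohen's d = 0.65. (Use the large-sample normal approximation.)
Power ≈ 0.91

Power calculation (two-sample t-test, normal approximation):
z_β = d · √(n/2) - z_{α/2}
z_β = 0.65 · √(43/2) - 1.645
z_β = 0.65 · 4.637 - 1.645
z_β = 1.369

Power = Φ(z_β) = Φ(1.369) ≈ 0.915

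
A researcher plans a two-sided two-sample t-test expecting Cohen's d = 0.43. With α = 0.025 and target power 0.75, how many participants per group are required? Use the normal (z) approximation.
n = 92 per group

Sample size formula (two-sample t-test, normal approximation):
n = 2 · ((z_{α/2} + z_β) / d)²

z_{α/2} = 2.241 (for α = 0.025, two-sided)
z_β = 0.674 (for power = 0.75)
d = 0.43

n = 2 · ((2.241 + 0.674) / 0.43)²
n = 2 · (6.779)²
n ≈ 91.91
Round up to the next whole number: n = 92 per group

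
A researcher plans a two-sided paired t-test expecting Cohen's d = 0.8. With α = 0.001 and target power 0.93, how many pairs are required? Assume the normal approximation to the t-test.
n = 36 pairs

Sample size formula (paired t-test, normal approximation):
n = ((z_{α/2} + z_β) / d)²

z_{α/2} = 3.291 (for α = 0.001, two-sided)
z_β = 1.476 (for power = 0.93)
d = 0.8

n = ((3.291 + 1.476) / 0.8)²
n = (5.959)²
n ≈ 35.51
Round up to the next whole number: n = 36 pairs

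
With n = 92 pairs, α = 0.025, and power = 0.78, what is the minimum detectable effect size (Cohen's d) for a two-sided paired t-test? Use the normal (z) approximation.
d ≈ 0.31

Minimum detectable effect (paired t-test, normal approximation):
d = (z_{α/2} + z_β) / √n
d = (2.241 + 0.772) / √92
d = 3.014 / 9.592
d ≈ 0.31

By Cohen's convention (0.2 small / 0.5 medium / 0.8 large): small effect.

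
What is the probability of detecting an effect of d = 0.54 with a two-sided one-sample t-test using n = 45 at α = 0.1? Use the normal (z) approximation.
Power ≈ 0.98

Power calculation (one-sample t-test, normal approximation):
z_β = d · √n - z_{α/2}
z_β = 0.54 · √45 - 1.645
z_β = 0.54 · 6.708 - 1.645
z_β = 1.978

Power = Φ(z_β) = Φ(1.978) ≈ 0.976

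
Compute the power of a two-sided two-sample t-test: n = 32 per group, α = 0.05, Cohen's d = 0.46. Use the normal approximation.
Power ≈ 0.45

Power calculation (two-sample t-test, normal approximation):
z_β = d · √(n/2) - z_{α/2}
z_β = 0.46 · √(32/2) - 1.960
z_β = 0.46 · 4.000 - 1.960
z_β = -0.120

Power = Φ(z_β) = Φ(-0.120) ≈ 0.452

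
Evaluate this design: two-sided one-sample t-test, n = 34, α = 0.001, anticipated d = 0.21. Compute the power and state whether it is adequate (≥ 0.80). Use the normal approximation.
Power ≈ 0.02; the study is underpowered (power < 0.80)

Power calculation (one-sample t-test, normal approximation):
z_β = d · √n - z_{α/2}
z_β = 0.21 · √34 - 3.291
z_β = 0.21 · 5.831 - 3.291
z_β = -2.066

Power = Φ(z_β) = Φ(-2.066) ≈ 0.019

Effect size d = 0.21 is small by Cohen's convention (0.2/0.5/0.8).

Threshold: power ≥ 0.80 is conventionally adequate.
Power ≈ 0.02 → the study is underpowered (power < 0.80).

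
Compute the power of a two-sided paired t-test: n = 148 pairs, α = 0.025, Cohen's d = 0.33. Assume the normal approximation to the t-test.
Power ≈ 0.96

Power calculation (paired t-test, normal approximation):
z_β = d · √n - z_{α/2}
z_β = 0.33 · √148 - 2.241
z_β = 0.33 · 12.166 - 2.241
z_β = 1.773

Power = Φ(z_β) = Φ(1.773) ≈ 0.962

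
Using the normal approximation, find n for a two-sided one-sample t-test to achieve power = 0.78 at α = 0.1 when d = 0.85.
n = 9

Sample size formula (one-sample t-test, normal approximation):
n = ((z_{α/2} + z_β) / d)²

z_{α/2} = 1.645 (for α = 0.1, two-sided)
z_β = 0.772 (for power = 0.78)
d = 0.85

n = ((1.645 + 0.772) / 0.85)²
n = (2.844)²
n ≈ 8.09
Round up to the next whole number: n = 9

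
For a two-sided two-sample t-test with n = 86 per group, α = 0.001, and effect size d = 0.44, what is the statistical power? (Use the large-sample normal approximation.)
Power ≈ 0.34

Power calculation (two-sample t-test, normal approximation):
z_β = d · √(n/2) - z_{α/2}
z_β = 0.44 · √(86/2) - 3.291
z_β = 0.44 · 6.557 - 3.291
z_β = -0.405

Power = Φ(z_β) = Φ(-0.405) ≈ 0.343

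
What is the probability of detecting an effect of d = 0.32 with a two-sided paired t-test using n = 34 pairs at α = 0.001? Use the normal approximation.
Power ≈ 0.08

Power calculation (paired t-test, normal approximation):
z_β = d · √n - z_{α/2}
z_β = 0.32 · √34 - 3.291
z_β = 0.32 · 5.831 - 3.291
z_β = -1.425

Power = Φ(z_β) = Φ(-1.425) ≈ 0.077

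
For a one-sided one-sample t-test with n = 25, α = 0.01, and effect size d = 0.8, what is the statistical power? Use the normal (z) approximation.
Power ≈ 0.95

Power calculation (one-sample t-test, normal approximation):
z_β = d · √n - z_α
z_β = 0.8 · √25 - 2.326
z_β = 0.8 · 5.000 - 2.326
z_β = 1.674

Power = Φ(z_β) = Φ(1.674) ≈ 0.953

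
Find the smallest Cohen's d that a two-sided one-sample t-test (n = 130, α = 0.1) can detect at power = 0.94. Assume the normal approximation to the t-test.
d ≈ 0.28

Minimum detectable effect (one-sample t-test, normal approximation):
d = (z_{α/2} + z_β) / √n
d = (1.645 + 1.555) / √130
d = 3.200 / 11.402
d ≈ 0.28

By Cohen's convention (0.2 small / 0.5 medium / 0.8 large): small effect.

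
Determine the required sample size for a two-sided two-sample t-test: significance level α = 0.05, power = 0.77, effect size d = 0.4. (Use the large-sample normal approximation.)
n = 92 per group

Sample size formula (two-sample t-test, normal approximation):
n = 2 · ((z_{α/2} + z_β) / d)²

z_{α/2} = 1.960 (for α = 0.05, two-sided)
z_β = 0.739 (for power = 0.77)
d = 0.4

n = 2 · ((1.960 + 0.739) / 0.4)²
n = 2 · (6.748)²
n ≈ 91.07
Round up to the next whole number: n = 92 per group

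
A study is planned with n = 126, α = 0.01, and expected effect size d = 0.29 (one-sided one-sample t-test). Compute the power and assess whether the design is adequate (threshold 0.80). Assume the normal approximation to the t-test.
Power ≈ 0.82; the study is adequately powered (power ≥ 0.80)

Power calculation (one-sample t-test, normal approximation):
z_β = d · √n - z_α
z_β = 0.29 · √126 - 2.326
z_β = 0.29 · 11.225 - 2.326
z_β = 0.929

Power = Φ(z_β) = Φ(0.929) ≈ 0.824

Effect size d = 0.29 is small by Cohen's convention (0.2/0.5/0.8).

Threshold: power ≥ 0.80 is conventionally adequate.
Power ≈ 0.82 → the study is adequately powered (power ≥ 0.80).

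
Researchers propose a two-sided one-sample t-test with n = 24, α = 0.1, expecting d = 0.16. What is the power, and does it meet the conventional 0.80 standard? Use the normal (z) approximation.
Power ≈ 0.19; the study is underpowered (power < 0.80)

Power calculation (one-sample t-test, normal approximation):
z_β = d · √n - z_{α/2}
z_β = 0.16 · √24 - 1.645
z_β = 0.16 · 4.899 - 1.645
z_β = -0.861

Power = Φ(z_β) = Φ(-0.861) ≈ 0.195

Effect size d = 0.16 is very small by Cohen's convention (0.2/0.5/0.8).

Threshold: power ≥ 0.80 is conventionally adequate.
Power ≈ 0.19 → the study is underpowered (power < 0.80).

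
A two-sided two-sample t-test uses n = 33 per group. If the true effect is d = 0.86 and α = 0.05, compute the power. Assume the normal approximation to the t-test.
Power ≈ 0.94

Power calculation (two-sample t-test, normal approximation):
z_β = d · √(n/2) - z_{α/2}
z_β = 0.86 · √(33/2) - 1.960
z_β = 0.86 · 4.062 - 1.960
z_β = 1.533

Power = Φ(z_β) = Φ(1.533) ≈ 0.937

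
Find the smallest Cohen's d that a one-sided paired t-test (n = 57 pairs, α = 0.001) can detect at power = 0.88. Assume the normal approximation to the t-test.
d ≈ 0.56

Minimum detectable effect (paired t-test, normal approximation):
d = (z_α + z_β) / √n
d = (3.090 + 1.175) / √57
d = 4.265 / 7.550
d ≈ 0.56

By Cohen's convention (0.2 small / 0.5 medium / 0.8 large): medium effect.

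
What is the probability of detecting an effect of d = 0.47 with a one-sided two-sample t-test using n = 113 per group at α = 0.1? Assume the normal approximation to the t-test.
Power ≈ 0.99

Power calculation (two-sample t-test, normal approximation):
z_β = d · √(n/2) - z_α
z_β = 0.47 · √(113/2) - 1.282
z_β = 0.47 · 7.517 - 1.282
z_β = 2.251

Power = Φ(z_β) = Φ(2.251) ≈ 0.988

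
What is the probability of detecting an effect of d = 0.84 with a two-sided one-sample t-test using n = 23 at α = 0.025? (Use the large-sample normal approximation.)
Power ≈ 0.96

Power calculation (one-sample t-test, normal approximation):
z_β = d · √n - z_{α/2}
z_β = 0.84 · √23 - 2.241
z_β = 0.84 · 4.796 - 2.241
z_β = 1.787

Power = Φ(z_β) = Φ(1.787) ≈ 0.963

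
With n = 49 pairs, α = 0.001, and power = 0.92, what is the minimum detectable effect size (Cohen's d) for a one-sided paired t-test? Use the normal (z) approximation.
d ≈ 0.64

Minimum detectable effect (paired t-test, normal approximation):
d = (z_α + z_β) / √n
d = (3.090 + 1.405) / √49
d = 4.495 / 7.000
d ≈ 0.64

By Cohen's convention (0.2 small / 0.5 medium / 0.8 large): medium effect.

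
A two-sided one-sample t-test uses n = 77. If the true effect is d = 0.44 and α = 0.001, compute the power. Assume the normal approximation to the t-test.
Power ≈ 0.72

Power calculation (one-sample t-test, normal approximation):
z_β = d · √n - z_{α/2}
z_β = 0.44 · √77 - 3.291
z_β = 0.44 · 8.775 - 3.291
z_β = 0.570

Power = Φ(z_β) = Φ(0.570) ≈ 0.716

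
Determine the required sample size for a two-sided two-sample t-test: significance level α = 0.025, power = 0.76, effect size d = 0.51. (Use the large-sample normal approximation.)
n = 67 per group

Sample size formula (two-sample t-test, normal approximation):
n = 2 · ((z_{α/2} + z_β) / d)²

z_{α/2} = 2.241 (for α = 0.025, two-sided)
z_β = 0.706 (for power = 0.76)
d = 0.51

n = 2 · ((2.241 + 0.706) / 0.51)²
n = 2 · (5.778)²
n ≈ 66.77
Round up to the next whole number: n = 67 per group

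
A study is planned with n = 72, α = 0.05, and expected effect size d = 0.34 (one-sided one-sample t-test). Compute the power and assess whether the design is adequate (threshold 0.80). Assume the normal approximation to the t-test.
Power ≈ 0.89; the study is adequately powered (power ≥ 0.80)

Power calculation (one-sample t-test, normal approximation):
z_β = d · √n - z_α
z_β = 0.34 · √72 - 1.645
z_β = 0.34 · 8.485 - 1.645
z_β = 1.240

Power = Φ(z_β) = Φ(1.240) ≈ 0.893

Effect size d = 0.34 is small by Cohen's convention (0.2/0.5/0.8).

Threshold: power ≥ 0.80 is conventionally adequate.
Power ≈ 0.89 → the study is adequately powered (power ≥ 0.80).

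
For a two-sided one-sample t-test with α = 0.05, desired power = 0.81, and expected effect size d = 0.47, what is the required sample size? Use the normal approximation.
n = 37

Sample size formula (one-sample t-test, normal approximation):
n = ((z_{α/2} + z_β) / d)²

z_{α/2} = 1.960 (for α = 0.05, two-sided)
z_β = 0.878 (for power = 0.81)
d = 0.47

n = ((1.960 + 0.878) / 0.47)²
n = (6.038)²
n ≈ 36.46
Round up to the next whole number: n = 37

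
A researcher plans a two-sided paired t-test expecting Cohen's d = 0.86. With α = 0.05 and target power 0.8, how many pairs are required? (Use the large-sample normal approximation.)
n = 11 pairs

Sample size formula (paired t-test, normal approximation):
n = ((z_{α/2} + z_β) / d)²

z_{α/2} = 1.960 (for α = 0.05, two-sided)
z_β = 0.842 (for power = 0.8)
d = 0.86

n = ((1.960 + 0.842) / 0.86)²
n = (3.258)²
n ≈ 10.61
Round up to the next whole number: n = 11 pairs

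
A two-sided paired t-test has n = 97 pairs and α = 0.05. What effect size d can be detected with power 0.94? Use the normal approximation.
d ≈ 0.36

Minimum detectable effect (paired t-test, normal approximation):
d = (z_{α/2} + z_β) / √n
d = (1.960 + 1.555) / √97
d = 3.515 / 9.849
d ≈ 0.36

By Cohen's convention (0.2 small / 0.5 medium / 0.8 large): small effect.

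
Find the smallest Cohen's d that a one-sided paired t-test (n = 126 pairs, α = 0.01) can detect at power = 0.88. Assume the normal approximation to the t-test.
d ≈ 0.31

Minimum detectable effect (paired t-test, normal approximation):
d = (z_α + z_β) / √n
d = (2.326 + 1.175) / √126
d = 3.501 / 11.225
d ≈ 0.31

By Cohen's convention (0.2 small / 0.5 medium / 0.8 large): small effect.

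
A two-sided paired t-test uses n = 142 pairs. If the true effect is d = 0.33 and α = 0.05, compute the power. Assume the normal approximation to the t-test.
Power ≈ 0.98

Power calculation (paired t-test, normal approximation):
z_β = d · √n - z_{α/2}
z_β = 0.33 · √142 - 1.960
z_β = 0.33 · 11.916 - 1.960
z_β = 1.972

Power = Φ(z_β) = Φ(1.972) ≈ 0.976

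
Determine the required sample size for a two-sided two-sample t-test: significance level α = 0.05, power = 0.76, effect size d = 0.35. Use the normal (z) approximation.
n = 117 per group

Sample size formula (two-sample t-test, normal approximation):
n = 2 · ((z_{α/2} + z_β) / d)²

z_{α/2} = 1.960 (for α = 0.05, two-sided)
z_β = 0.706 (for power = 0.76)
d = 0.35

n = 2 · ((1.960 + 0.706) / 0.35)²
n = 2 · (7.617)²
n ≈ 116.04
Round up to the next whole number: n = 117 per group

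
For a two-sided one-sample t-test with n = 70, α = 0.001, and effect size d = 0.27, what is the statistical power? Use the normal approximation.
Power ≈ 0.15

Power calculation (one-sample t-test, normal approximation):
z_β = d · √n - z_{α/2}
z_β = 0.27 · √70 - 3.291
z_β = 0.27 · 8.367 - 3.291
z_β = -1.032

Power = Φ(z_β) = Φ(-1.032) ≈ 0.151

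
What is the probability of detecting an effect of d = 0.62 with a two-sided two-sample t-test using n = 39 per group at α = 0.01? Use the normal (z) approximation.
Power ≈ 0.56

Power calculation (two-sample t-test, normal approximation):
z_β = d · √(n/2) - z_{α/2}
z_β = 0.62 · √(39/2) - 2.576
z_β = 0.62 · 4.416 - 2.576
z_β = 0.162

Power = Φ(z_β) = Φ(0.162) ≈ 0.564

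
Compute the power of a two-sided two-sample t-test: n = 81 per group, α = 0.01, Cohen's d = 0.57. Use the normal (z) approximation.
Power ≈ 0.85

Power calculation (two-sample t-test, normal approximation):
z_β = d · √(n/2) - z_{α/2}
z_β = 0.57 · √(81/2) - 2.576
z_β = 0.57 · 6.364 - 2.576
z_β = 1.052

Power = Φ(z_β) = Φ(1.052) ≈ 0.854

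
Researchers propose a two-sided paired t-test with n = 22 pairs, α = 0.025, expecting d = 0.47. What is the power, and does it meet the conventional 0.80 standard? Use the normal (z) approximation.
Power ≈ 0.49; the study is underpowered (power < 0.80)

Power calculation (paired t-test, normal approximation):
z_β = d · √n - z_{α/2}
z_β = 0.47 · √22 - 2.241
z_β = 0.47 · 4.690 - 2.241
z_β = -0.037

Power = Φ(z_β) = Φ(-0.037) ≈ 0.485

Effect size d = 0.47 is small by Cohen's convention (0.2/0.5/0.8).

Threshold: power ≥ 0.80 is conventionally adequate.
Power ≈ 0.49 → the study is underpowered (power < 0.80).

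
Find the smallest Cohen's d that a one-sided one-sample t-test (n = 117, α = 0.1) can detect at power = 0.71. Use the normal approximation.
d ≈ 0.17

Minimum detectable effect (one-sample t-test, normal approximation):
d = (z_α + z_β) / √n
d = (1.282 + 0.553) / √117
d = 1.835 / 10.817
d ≈ 0.17

By Cohen's convention (0.2 small / 0.5 medium / 0.8 large): very small effect.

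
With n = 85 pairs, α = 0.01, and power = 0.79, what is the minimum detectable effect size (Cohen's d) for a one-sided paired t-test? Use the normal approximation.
d ≈ 0.34

Minimum detectable effect (paired t-test, normal approximation):
d = (z_α + z_β) / √n
d = (2.326 + 0.806) / √85
d = 3.133 / 9.220
d ≈ 0.34

By Cohen's convention (0.2 small / 0.5 medium / 0.8 large): small effect.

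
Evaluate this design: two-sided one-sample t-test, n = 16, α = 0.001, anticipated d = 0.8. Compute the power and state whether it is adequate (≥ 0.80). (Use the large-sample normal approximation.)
Power ≈ 0.46; the study is underpowered (power < 0.80)

Power calculation (one-sample t-test, normal approximation):
z_β = d · √n - z_{α/2}
z_β = 0.8 · √16 - 3.291
z_β = 0.8 · 4.000 - 3.291
z_β = -0.091

Power = Φ(z_β) = Φ(-0.091) ≈ 0.464

Effect size d = 0.8 is large by Cohen's convention (0.2/0.5/0.8).

Threshold: power ≥ 0.80 is conventionally adequate.
Power ≈ 0.46 → the study is underpowered (power < 0.80).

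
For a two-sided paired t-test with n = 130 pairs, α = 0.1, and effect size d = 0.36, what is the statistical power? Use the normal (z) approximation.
Power ≈ 0.99

Power calculation (paired t-test, normal approximation):
z_β = d · √n - z_{α/2}
z_β = 0.36 · √130 - 1.645
z_β = 0.36 · 11.402 - 1.645
z_β = 2.460

Power = Φ(z_β) = Φ(2.460) ≈ 0.993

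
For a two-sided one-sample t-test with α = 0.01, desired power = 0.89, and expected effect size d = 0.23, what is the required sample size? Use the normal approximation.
n = 274

Sample size formula (one-sample t-test, normal approximation):
n = ((z_{α/2} + z_β) / d)²

z_{α/2} = 2.576 (for α = 0.01, two-sided)
z_β = 1.227 (for power = 0.89)
d = 0.23

n = ((2.576 + 1.227) / 0.23)²
n = (16.535)²
n ≈ 273.41
Round up to the next whole number: n = 274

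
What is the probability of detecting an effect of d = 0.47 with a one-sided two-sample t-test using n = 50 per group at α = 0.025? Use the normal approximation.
Power ≈ 0.65

Power calculation (two-sample t-test, normal approximation):
z_β = d · √(n/2) - z_α
z_β = 0.47 · √(50/2) - 1.960
z_β = 0.47 · 5.000 - 1.960
z_β = 0.390

Power = Φ(z_β) = Φ(0.390) ≈ 0.652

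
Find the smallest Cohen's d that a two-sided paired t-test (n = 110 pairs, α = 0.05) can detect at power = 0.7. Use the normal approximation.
d ≈ 0.24

Minimum detectable effect (paired t-test, normal approximation):
d = (z_{α/2} + z_β) / √n
d = (1.960 + 0.524) / √110
d = 2.484 / 10.488
d ≈ 0.24

By Cohen's convention (0.2 small / 0.5 medium / 0.8 large): small effect.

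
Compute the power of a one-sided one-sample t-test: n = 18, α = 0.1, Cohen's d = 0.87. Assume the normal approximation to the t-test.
Power ≈ 0.99

Power calculation (one-sample t-test, normal approximation):
z_β = d · √n - z_α
z_β = 0.87 · √18 - 1.282
z_β = 0.87 · 4.243 - 1.282
z_β = 2.410

Power = Φ(z_β) = Φ(2.410) ≈ 0.992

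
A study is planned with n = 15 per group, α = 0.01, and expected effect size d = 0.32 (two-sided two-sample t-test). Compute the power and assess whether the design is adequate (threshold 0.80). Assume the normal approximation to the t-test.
Power ≈ 0.04; the study is underpowered (power < 0.80)

Power calculation (two-sample t-test, normal approximation):
z_β = d · √(n/2) - z_{α/2}
z_β = 0.32 · √(15/2) - 2.576
z_β = 0.32 · 2.739 - 2.576
z_β = -1.699

Power = Φ(z_β) = Φ(-1.699) ≈ 0.045

Effect size d = 0.32 is small by Cohen's convention (0.2/0.5/0.8).

Threshold: power ≥ 0.80 is conventionally adequate.
Power ≈ 0.04 → the study is underpowered (power < 0.80).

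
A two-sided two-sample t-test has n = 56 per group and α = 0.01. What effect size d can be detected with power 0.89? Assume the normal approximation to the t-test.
d ≈ 0.72

Minimum detectable effect (two-sample t-test, normal approximation):
d = (z_{α/2} + z_β) / √(n/2)
d = (2.576 + 1.227) / √(56/2)
d = 3.802 / 5.292
d ≈ 0.72

By Cohen's convention (0.2 small / 0.5 medium / 0.8 large): medium effect.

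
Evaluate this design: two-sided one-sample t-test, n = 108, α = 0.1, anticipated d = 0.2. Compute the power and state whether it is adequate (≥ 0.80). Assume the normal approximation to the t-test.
Power ≈ 0.67; the study is underpowered (power < 0.80)

Power calculation (one-sample t-test, normal approximation):
z_β = d · √n - z_{α/2}
z_β = 0.2 · √108 - 1.645
z_β = 0.2 · 10.392 - 1.645
z_β = 0.434

Power = Φ(z_β) = Φ(0.434) ≈ 0.668

Effect size d = 0.2 is small by Cohen's convention (0.2/0.5/0.8).

Threshold: power ≥ 0.80 is conventionally adequate.
Power ≈ 0.67 → the study is underpowered (power < 0.80).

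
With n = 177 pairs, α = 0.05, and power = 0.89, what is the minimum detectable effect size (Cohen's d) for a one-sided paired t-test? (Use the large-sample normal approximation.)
d ≈ 0.22

Minimum detectable effect (paired t-test, normal approximation):
d = (z_α + z_β) / √n
d = (1.645 + 1.227) / √177
d = 2.871 / 13.304
d ≈ 0.22

By Cohen's convention (0.2 small / 0.5 medium / 0.8 large): small effect.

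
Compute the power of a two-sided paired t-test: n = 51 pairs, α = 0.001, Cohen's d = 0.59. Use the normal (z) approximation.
Power ≈ 0.82

Power calculation (paired t-test, normal approximation):
z_β = d · √n - z_{α/2}
z_β = 0.59 · √51 - 3.291
z_β = 0.59 · 7.141 - 3.291
z_β = 0.923

Power = Φ(z_β) = Φ(0.923) ≈ 0.822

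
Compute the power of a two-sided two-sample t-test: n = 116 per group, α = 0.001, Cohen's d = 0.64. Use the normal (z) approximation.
Power ≈ 0.94

Power calculation (two-sample t-test, normal approximation):
z_β = d · √(n/2) - z_{α/2}
z_β = 0.64 · √(116/2) - 3.291
z_β = 0.64 · 7.616 - 3.291
z_β = 1.584

Power = Φ(z_β) = Φ(1.584) ≈ 0.943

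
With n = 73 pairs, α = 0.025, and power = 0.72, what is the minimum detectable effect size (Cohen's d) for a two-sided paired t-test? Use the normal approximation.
d ≈ 0.33

Minimum detectable effect (paired t-test, normal approximation):
d = (z_{α/2} + z_β) / √n
d = (2.241 + 0.583) / √73
d = 2.824 / 8.544
d ≈ 0.33

By Cohen's convention (0.2 small / 0.5 medium / 0.8 large): small effect.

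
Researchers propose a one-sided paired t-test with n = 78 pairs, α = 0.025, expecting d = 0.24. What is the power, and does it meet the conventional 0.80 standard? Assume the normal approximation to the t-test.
Power ≈ 0.56; the study is underpowered (power < 0.80)

Power calculation (paired t-test, normal approximation):
z_β = d · √n - z_α
z_β = 0.24 · √78 - 1.960
z_β = 0.24 · 8.832 - 1.960
z_β = 0.160

Power = Φ(z_β) = Φ(0.160) ≈ 0.563

Effect size d = 0.24 is small by Cohen's convention (0.2/0.5/0.8).

Threshold: power ≥ 0.80 is conventionally adequate.
Power ≈ 0.56 → the study is underpowered (power < 0.80).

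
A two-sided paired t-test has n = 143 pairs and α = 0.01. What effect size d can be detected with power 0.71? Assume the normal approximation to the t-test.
d ≈ 0.26

Minimum detectable effect (paired t-test, normal approximation):
d = (z_{α/2} + z_β) / √n
d = (2.576 + 0.553) / √143
d = 3.129 / 11.958
d ≈ 0.26

By Cohen's convention (0.2 small / 0.5 medium / 0.8 large): small effect.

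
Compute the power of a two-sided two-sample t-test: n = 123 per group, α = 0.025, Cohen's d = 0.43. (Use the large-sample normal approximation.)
Power ≈ 0.87

Power calculation (two-sample t-test, normal approximation):
z_β = d · √(n/2) - z_{α/2}
z_β = 0.43 · √(123/2) - 2.241
z_β = 0.43 · 7.842 - 2.241
z_β = 1.131

Power = Φ(z_β) = Φ(1.131) ≈ 0.871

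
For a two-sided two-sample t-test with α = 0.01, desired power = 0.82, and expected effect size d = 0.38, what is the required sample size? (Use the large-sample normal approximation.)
n = 169 per group

Sample size formula (two-sample t-test, normal approximation):
n = 2 · ((z_{α/2} + z_β) / d)²

z_{α/2} = 2.576 (for α = 0.01, two-sided)
z_β = 0.915 (for power = 0.82)
d = 0.38

n = 2 · ((2.576 + 0.915) / 0.38)²
n = 2 · (9.187)²
n ≈ 168.80
Round up to the next whole number: n = 169 per group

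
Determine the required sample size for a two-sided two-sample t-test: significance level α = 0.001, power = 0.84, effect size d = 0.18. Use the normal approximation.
n = 1134 per group

Sample size formula (two-sample t-test, normal approximation):
n = 2 · ((z_{α/2} + z_β) / d)²

z_{α/2} = 3.291 (for α = 0.001, two-sided)
z_β = 0.994 (for power = 0.84)
d = 0.18

n = 2 · ((3.291 + 0.994) / 0.18)²
n = 2 · (23.806)²
n ≈ 1133.45
Round up to the next whole number: n = 1134 per group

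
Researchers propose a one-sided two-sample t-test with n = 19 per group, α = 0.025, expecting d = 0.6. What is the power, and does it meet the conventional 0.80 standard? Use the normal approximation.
Power ≈ 0.46; the study is underpowered (power < 0.80)

Power calculation (two-sample t-test, normal approximation):
z_β = d · √(n/2) - z_α
z_β = 0.6 · √(19/2) - 1.960
z_β = 0.6 · 3.082 - 1.960
z_β = -0.111

Power = Φ(z_β) = Φ(-0.111) ≈ 0.456

Effect size d = 0.6 is medium by Cohen's convention (0.2/0.5/0.8).

Threshold: power ≥ 0.80 is conventionally adequate.
Power ≈ 0.46 → the study is underpowered (power < 0.80).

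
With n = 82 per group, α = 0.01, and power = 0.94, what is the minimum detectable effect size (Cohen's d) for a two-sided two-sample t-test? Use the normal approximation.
d ≈ 0.65

Minimum detectable effect (two-sample t-test, normal approximation):
d = (z_{α/2} + z_β) / √(n/2)
d = (2.576 + 1.555) / √(82/2)
d = 4.131 / 6.403
d ≈ 0.65

By Cohen's convention (0.2 small / 0.5 medium / 0.8 large): medium effect.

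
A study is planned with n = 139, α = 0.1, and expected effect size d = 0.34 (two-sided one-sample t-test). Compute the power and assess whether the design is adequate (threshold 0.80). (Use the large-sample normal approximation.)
Power ≈ 0.99; the study is adequately powered (power ≥ 0.80)

Power calculation (one-sample t-test, normal approximation):
z_β = d · √n - z_{α/2}
z_β = 0.34 · √139 - 1.645
z_β = 0.34 · 11.790 - 1.645
z_β = 2.364

Power = Φ(z_β) = Φ(2.364) ≈ 0.991

Effect size d = 0.34 is small by Cohen's convention (0.2/0.5/0.8).

Threshold: power ≥ 0.80 is conventionally adequate.
Power ≈ 0.99 → the study is adequately powered (power ≥ 0.80).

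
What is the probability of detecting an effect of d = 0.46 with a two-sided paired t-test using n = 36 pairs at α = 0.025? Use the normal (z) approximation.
Power ≈ 0.70

Power calculation (paired t-test, normal approximation):
z_β = d · √n - z_{α/2}
z_β = 0.46 · √36 - 2.241
z_β = 0.46 · 6.000 - 2.241
z_β = 0.519

Power = Φ(z_β) = Φ(0.519) ≈ 0.698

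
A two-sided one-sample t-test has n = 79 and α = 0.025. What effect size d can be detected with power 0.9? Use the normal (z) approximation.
d ≈ 0.40

Minimum detectable effect (one-sample t-test, normal approximation):
d = (z_{α/2} + z_β) / √n
d = (2.241 + 1.282) / √79
d = 3.523 / 8.888
d ≈ 0.40

By Cohen's convention (0.2 small / 0.5 medium / 0.8 large): small effect.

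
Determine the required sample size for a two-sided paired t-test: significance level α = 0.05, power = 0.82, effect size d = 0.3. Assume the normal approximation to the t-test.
n = 92 pairs

Sample size formula (paired t-test, normal approximation):
n = ((z_{α/2} + z_β) / d)²

z_{α/2} = 1.960 (for α = 0.05, two-sided)
z_β = 0.915 (for power = 0.82)
d = 0.3

n = ((1.960 + 0.915) / 0.3)²
n = (9.583)²
n ≈ 91.83
Round up to the next whole number: n = 92 pairs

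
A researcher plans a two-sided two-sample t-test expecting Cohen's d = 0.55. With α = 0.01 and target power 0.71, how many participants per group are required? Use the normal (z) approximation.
n = 65 per group

Sample size formula (two-sample t-test, normal approximation):
n = 2 · ((z_{α/2} + z_β) / d)²

z_{α/2} = 2.576 (for α = 0.01, two-sided)
z_β = 0.553 (for power = 0.71)
d = 0.55

n = 2 · ((2.576 + 0.553) / 0.55)²
n = 2 · (5.689)²
n ≈ 64.73
Round up to the next whole number: n = 65 per group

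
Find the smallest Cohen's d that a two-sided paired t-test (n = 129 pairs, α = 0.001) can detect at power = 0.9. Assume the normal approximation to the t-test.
d ≈ 0.40

Minimum detectable effect (paired t-test, normal approximation):
d = (z_{α/2} + z_β) / √n
d = (3.291 + 1.282) / √129
d = 4.572 / 11.358
d ≈ 0.40

By Cohen's convention (0.2 small / 0.5 medium / 0.8 large): small effect.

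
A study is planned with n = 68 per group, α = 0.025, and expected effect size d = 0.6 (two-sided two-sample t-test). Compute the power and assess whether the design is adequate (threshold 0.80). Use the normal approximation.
Power ≈ 0.90; the study is adequately powered (power ≥ 0.80)

Power calculation (two-sample t-test, normal approximation):
z_β = d · √(n/2) - z_{α/2}
z_β = 0.6 · √(68/2) - 2.241
z_β = 0.6 · 5.831 - 2.241
z_β = 1.257

Power = Φ(z_β) = Φ(1.257) ≈ 0.896

Effect size d = 0.6 is medium by Cohen's convention (0.2/0.5/0.8).

Threshold: power ≥ 0.80 is conventionally adequate.
Power ≈ 0.90 → the study is adequately powered (power ≥ 0.80).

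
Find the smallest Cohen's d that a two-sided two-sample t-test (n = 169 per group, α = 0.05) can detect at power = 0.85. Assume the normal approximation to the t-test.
d ≈ 0.33

Minimum detectable effect (two-sample t-test, normal approximation):
d = (z_{α/2} + z_β) / √(n/2)
d = (1.960 + 1.036) / √(169/2)
d = 2.996 / 9.192
d ≈ 0.33

By Cohen's convention (0.2 small / 0.5 medium / 0.8 large): small effect.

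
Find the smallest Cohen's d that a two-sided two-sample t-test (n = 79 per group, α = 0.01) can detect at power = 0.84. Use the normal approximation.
d ≈ 0.57

Minimum detectable effect (two-sample t-test, normal approximation):
d = (z_{α/2} + z_β) / √(n/2)
d = (2.576 + 0.994) / √(79/2)
d = 3.570 / 6.285
d ≈ 0.57

By Cohen's convention (0.2 small / 0.5 medium / 0.8 large): medium effect.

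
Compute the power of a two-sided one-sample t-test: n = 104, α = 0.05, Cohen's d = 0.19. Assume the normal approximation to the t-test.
Power ≈ 0.49

Power calculation (one-sample t-test, normal approximation):
z_β = d · √n - z_{α/2}
z_β = 0.19 · √104 - 1.960
z_β = 0.19 · 10.198 - 1.960
z_β = -0.022

Power = Φ(z_β) = Φ(-0.022) ≈ 0.491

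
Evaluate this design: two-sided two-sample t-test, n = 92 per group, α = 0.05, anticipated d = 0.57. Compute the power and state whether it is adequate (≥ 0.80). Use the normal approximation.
Power ≈ 0.97; the study is adequately powered (power ≥ 0.80)

Power calculation (two-sample t-test, normal approximation):
z_β = d · √(n/2) - z_{α/2}
z_β = 0.57 · √(92/2) - 1.960
z_β = 0.57 · 6.782 - 1.960
z_β = 1.906

Power = Φ(z_β) = Φ(1.906) ≈ 0.972

Effect size d = 0.57 is medium by Cohen's convention (0.2/0.5/0.8).

Threshold: power ≥ 0.80 is conventionally adequate.
Power ≈ 0.97 → the study is adequately powered (power ≥ 0.80).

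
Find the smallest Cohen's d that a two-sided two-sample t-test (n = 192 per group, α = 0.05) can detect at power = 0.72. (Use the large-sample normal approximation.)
d ≈ 0.26

Minimum detectable effect (two-sample t-test, normal approximation):
d = (z_{α/2} + z_β) / √(n/2)
d = (1.960 + 0.583) / √(192/2)
d = 2.543 / 9.798
d ≈ 0.26

By Cohen's convention (0.2 small / 0.5 medium / 0.8 large): small effect.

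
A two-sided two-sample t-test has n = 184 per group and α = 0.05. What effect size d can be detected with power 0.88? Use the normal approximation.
d ≈ 0.33

Minimum detectable effect (two-sample t-test, normal approximation):
d = (z_{α/2} + z_β) / √(n/2)
d = (1.960 + 1.175) / √(184/2)
d = 3.135 / 9.592
d ≈ 0.33

By Cohen's convention (0.2 small / 0.5 medium / 0.8 large): small effect.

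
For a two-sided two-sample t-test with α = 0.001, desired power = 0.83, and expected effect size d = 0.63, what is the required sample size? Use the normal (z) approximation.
n = 91 per group

Sample size formula (two-sample t-test, normal approximation):
n = 2 · ((z_{α/2} + z_β) / d)²

z_{α/2} = 3.291 (for α = 0.001, two-sided)
z_β = 0.954 (for power = 0.83)
d = 0.63

n = 2 · ((3.291 + 0.954) / 0.63)²
n = 2 · (6.738)²
n ≈ 90.80
Round up to the next whole number: n = 91 per group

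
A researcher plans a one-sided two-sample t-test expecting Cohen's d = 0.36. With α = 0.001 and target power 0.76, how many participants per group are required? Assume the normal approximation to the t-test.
n = 223 per group

Sample size formula (two-sample t-test, normal approximation):
n = 2 · ((z_α + z_β) / d)²

z_α = 3.090 (for α = 0.001, one-sided)
z_β = 0.706 (for power = 0.76)
d = 0.36

n = 2 · ((3.090 + 0.706) / 0.36)²
n = 2 · (10.544)²
n ≈ 222.35
Round up to the next whole number: n = 223 per group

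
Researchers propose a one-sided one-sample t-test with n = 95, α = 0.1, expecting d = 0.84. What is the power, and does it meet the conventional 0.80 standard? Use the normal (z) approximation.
Power ≈ 1.00; the study is adequately powered (power ≥ 0.80)

Power calculation (one-sample t-test, normal approximation):
z_β = d · √n - z_α
z_β = 0.84 · √95 - 1.282
z_β = 0.84 · 9.747 - 1.282
z_β = 6.906

Power = Φ(z_β) = Φ(6.906) ≈ 1.000

Effect size d = 0.84 is large by Cohen's convention (0.2/0.5/0.8).

Threshold: power ≥ 0.80 is conventionally adequate.
Power ≈ 1.00 → the study is adequately powered (power ≥ 0.80).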